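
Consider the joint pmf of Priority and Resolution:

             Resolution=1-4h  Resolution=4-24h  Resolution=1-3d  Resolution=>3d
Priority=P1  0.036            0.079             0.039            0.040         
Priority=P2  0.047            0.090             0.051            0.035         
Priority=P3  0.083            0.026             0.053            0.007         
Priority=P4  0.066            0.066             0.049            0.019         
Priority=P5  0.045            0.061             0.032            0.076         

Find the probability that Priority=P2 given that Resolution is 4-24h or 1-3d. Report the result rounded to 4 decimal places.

0.2582

P(Resolution=4-24h) = 0.079 + 0.090 + 0.026 + 0.066 + 0.061 = 0.322.
P(Resolution=1-3d) = 0.039 + 0.051 + 0.053 + 0.049 + 0.032 = 0.224.
P(Resolution ∈ {4-24h, 1-3d}) = 0.322 + 0.224 = 0.546; P(Priority=P2, Resolution ∈ {4-24h, 1-3d}) = 0.090 + 0.051 = 0.141.
P(Priority=P2 | Resolution ∈ {4-24h, 1-3d}) = 0.141/0.546 = 0.2582.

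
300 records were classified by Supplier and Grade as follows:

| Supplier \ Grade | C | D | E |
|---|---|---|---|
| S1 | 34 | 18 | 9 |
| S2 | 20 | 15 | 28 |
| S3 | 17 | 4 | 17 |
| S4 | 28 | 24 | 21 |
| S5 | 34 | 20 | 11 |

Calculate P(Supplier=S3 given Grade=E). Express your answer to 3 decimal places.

0.198

Total with Grade=E: 9 + 28 + 17 + 21 + 11 = 86.
P(Supplier=S3 | Grade=E) = 17/86 = 0.198.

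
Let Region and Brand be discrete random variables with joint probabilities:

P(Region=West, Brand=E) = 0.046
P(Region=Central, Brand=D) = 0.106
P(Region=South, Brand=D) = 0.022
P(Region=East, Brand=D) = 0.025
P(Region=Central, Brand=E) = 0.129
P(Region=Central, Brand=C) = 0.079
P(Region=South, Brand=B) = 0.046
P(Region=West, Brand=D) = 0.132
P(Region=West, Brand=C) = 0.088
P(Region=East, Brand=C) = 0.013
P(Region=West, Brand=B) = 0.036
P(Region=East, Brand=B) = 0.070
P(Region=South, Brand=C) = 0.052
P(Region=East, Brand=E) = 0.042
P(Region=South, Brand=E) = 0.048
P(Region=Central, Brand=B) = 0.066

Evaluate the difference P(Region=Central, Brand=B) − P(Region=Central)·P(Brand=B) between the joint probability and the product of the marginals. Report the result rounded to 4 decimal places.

P(Region=Central) = 0.066 + 0.079 + 0.106 + 0.129 = 0.380.
P(Brand=B) = 0.046 + 0.070 + 0.036 + 0.066 = 0.218.
P(Region=Central, Brand=B) − P(Region=Central)P(Brand=B) = 0.066 − 0.380×0.218 = -0.0168.

-0.0168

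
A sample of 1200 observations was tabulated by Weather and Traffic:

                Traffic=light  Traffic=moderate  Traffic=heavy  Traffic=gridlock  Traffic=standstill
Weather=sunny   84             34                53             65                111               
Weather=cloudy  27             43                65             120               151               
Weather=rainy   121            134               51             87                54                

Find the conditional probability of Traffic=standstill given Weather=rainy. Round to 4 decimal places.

0.1208

Total with Weather=rainy: 121 + 134 + 51 + 87 + 54 = 447.
P(Traffic=standstill | Weather=rainy) = 54/447 = 0.1208.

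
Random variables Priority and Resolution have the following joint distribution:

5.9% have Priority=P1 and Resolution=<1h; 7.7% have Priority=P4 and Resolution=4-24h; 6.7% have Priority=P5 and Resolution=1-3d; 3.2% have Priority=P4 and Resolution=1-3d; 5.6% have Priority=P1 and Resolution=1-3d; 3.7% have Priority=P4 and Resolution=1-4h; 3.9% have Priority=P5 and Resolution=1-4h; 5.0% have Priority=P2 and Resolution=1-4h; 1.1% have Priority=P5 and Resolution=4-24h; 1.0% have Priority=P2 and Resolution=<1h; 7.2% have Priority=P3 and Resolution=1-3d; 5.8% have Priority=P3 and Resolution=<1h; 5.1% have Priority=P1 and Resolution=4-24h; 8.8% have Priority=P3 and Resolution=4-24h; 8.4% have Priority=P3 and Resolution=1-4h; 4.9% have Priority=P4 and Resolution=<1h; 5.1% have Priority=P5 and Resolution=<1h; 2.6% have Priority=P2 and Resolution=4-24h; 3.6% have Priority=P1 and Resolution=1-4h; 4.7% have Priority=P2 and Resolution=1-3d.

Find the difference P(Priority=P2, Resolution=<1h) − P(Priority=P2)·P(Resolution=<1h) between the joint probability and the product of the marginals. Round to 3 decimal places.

-0.020

P(Priority=P2) = 0.010 + 0.050 + 0.026 + 0.047 = 0.133.
P(Resolution=<1h) = 0.059 + 0.010 + 0.058 + 0.049 + 0.051 = 0.227.
P(Priority=P2, Resolution=<1h) − P(Priority=P2)P(Resolution=<1h) = 0.010 − 0.133×0.227 = -0.020.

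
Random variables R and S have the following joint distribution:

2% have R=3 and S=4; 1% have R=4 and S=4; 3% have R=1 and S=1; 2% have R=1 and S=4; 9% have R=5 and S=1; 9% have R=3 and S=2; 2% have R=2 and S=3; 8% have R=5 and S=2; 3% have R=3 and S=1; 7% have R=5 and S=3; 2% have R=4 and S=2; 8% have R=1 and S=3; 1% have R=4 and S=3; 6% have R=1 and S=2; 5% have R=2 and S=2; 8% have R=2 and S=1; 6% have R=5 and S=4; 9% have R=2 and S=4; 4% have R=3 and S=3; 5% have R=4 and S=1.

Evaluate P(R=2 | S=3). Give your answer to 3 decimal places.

P(S=3) = 0.08 + 0.02 + 0.04 + 0.01 + 0.07 = 0.22.
P(R=2 | S=3) = 0.02/0.22 = 0.091.

0.091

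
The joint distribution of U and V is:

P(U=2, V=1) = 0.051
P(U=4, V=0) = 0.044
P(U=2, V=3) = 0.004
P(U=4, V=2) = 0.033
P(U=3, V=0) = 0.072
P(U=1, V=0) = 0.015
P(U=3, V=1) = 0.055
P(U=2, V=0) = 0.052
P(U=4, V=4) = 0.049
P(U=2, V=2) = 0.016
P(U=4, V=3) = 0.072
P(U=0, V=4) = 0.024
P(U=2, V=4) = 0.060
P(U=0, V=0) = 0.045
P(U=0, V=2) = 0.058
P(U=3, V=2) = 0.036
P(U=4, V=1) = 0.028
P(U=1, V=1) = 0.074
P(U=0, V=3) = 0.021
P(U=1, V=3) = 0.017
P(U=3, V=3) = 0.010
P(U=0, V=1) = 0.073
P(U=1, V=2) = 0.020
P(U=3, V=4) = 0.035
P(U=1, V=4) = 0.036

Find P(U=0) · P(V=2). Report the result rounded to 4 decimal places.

P(U=0) = 0.045 + 0.073 + 0.058 + 0.021 + 0.024 = 0.221.
P(V=2) = 0.058 + 0.020 + 0.016 + 0.036 + 0.033 = 0.163.
Product: 0.221 × 0.163 = 0.0360.

0.0360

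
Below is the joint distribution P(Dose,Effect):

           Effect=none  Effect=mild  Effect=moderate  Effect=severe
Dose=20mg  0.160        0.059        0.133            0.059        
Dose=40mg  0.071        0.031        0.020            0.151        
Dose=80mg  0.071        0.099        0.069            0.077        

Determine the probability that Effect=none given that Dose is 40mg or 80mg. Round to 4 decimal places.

0.2411

P(Dose=40mg) = 0.071 + 0.031 + 0.020 + 0.151 = 0.273.
P(Dose=80mg) = 0.071 + 0.099 + 0.069 + 0.077 = 0.316.
P(Dose ∈ {40mg, 80mg}) = 0.273 + 0.316 = 0.589; P(Effect=none, Dose ∈ {40mg, 80mg}) = 0.071 + 0.071 = 0.142.
P(Effect=none | Dose ∈ {40mg, 80mg}) = 0.142/0.589 = 0.2411.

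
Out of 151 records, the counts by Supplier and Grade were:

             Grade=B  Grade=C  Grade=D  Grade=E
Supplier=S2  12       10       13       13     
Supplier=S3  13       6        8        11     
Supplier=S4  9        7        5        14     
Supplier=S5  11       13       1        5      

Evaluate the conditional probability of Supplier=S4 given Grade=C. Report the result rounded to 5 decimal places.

0.19444

Total with Grade=C: 10 + 6 + 7 + 13 = 36.
P(Supplier=S4 | Grade=C) = 7/36 = 0.19444.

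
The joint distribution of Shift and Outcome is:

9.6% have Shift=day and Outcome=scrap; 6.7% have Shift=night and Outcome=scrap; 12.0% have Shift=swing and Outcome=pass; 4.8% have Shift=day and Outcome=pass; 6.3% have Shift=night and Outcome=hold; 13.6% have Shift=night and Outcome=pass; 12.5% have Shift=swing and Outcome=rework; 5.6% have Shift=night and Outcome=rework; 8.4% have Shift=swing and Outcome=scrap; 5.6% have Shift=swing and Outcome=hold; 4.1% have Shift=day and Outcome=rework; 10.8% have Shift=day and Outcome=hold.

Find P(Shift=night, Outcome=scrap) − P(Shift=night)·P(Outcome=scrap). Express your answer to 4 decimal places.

P(Shift=night) = 0.136 + 0.056 + 0.067 + 0.063 = 0.322.
P(Outcome=scrap) = 0.096 + 0.084 + 0.067 = 0.247.
P(Shift=night, Outcome=scrap) − P(Shift=night)P(Outcome=scrap) = 0.067 − 0.322×0.247 = -0.0125.

-0.0125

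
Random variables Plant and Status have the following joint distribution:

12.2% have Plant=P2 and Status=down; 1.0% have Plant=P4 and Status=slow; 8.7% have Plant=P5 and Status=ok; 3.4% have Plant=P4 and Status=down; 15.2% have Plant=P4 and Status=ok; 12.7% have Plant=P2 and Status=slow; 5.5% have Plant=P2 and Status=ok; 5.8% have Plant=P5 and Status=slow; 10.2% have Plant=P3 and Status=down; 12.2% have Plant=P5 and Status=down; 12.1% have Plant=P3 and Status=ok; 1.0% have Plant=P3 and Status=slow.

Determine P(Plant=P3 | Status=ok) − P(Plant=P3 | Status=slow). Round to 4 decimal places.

P(Status=ok) = 0.055 + 0.121 + 0.152 + 0.087 = 0.415; P(Plant=P3 | Status=ok) = 0.121/0.415 = 0.29157.
P(Status=slow) = 0.127 + 0.010 + 0.010 + 0.058 = 0.205; P(Plant=P3 | Status=slow) = 0.010/0.205 = 0.04878.
Difference = 0.2428.

0.2428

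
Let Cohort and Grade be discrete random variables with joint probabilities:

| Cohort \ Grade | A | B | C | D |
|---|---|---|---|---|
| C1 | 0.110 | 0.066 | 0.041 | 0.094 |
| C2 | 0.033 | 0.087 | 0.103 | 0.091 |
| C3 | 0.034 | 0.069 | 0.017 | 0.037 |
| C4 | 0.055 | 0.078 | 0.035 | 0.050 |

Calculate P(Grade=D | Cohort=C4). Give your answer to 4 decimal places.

0.2294

P(Cohort=C4) = 0.055 + 0.078 + 0.035 + 0.050 = 0.218.
P(Grade=D | Cohort=C4) = 0.050/0.218 = 0.2294.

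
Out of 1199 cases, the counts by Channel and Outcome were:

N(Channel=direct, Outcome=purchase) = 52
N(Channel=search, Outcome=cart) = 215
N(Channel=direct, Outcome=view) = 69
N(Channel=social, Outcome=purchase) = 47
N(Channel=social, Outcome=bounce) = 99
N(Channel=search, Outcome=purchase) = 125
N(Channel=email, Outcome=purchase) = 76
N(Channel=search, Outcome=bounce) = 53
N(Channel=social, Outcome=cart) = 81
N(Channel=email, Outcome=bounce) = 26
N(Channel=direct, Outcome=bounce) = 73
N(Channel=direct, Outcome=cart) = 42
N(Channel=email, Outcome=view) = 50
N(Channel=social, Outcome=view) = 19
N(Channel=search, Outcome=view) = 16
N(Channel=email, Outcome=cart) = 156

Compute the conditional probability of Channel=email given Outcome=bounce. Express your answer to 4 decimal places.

Total with Outcome=bounce: 26 + 53 + 99 + 73 = 251.
P(Channel=email | Outcome=bounce) = 26/251 = 0.1036.

0.1036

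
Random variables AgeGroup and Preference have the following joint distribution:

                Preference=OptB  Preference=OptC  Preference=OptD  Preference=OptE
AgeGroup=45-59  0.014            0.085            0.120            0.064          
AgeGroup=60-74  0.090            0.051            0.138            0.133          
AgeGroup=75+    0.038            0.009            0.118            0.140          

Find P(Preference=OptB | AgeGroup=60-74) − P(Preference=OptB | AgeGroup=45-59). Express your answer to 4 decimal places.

P(AgeGroup=60-74) = 0.090 + 0.051 + 0.138 + 0.133 = 0.412; P(Preference=OptB | AgeGroup=60-74) = 0.090/0.412 = 0.21845.
P(AgeGroup=45-59) = 0.014 + 0.085 + 0.120 + 0.064 = 0.283; P(Preference=OptB | AgeGroup=45-59) = 0.014/0.283 = 0.04947.
Difference = 0.1690.

0.1690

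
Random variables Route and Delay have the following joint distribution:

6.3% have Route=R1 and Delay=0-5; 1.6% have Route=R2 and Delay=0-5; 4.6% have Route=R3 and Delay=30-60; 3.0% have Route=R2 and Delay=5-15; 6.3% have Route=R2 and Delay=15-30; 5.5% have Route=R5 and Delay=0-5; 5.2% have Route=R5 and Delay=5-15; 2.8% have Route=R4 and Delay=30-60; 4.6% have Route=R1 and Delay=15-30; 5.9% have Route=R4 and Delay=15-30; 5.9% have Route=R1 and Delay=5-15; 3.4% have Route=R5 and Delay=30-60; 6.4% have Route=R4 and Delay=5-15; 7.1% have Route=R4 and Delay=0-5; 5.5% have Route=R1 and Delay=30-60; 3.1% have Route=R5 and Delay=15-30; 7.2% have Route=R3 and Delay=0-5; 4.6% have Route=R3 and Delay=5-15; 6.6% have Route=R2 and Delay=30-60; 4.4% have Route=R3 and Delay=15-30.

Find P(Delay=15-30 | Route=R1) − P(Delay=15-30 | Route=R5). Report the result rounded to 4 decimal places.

P(Route=R1) = 0.063 + 0.059 + 0.046 + 0.055 = 0.223; P(Delay=15-30 | Route=R1) = 0.046/0.223 = 0.20628.
P(Route=R5) = 0.055 + 0.052 + 0.031 + 0.034 = 0.172; P(Delay=15-30 | Route=R5) = 0.031/0.172 = 0.18023.
Difference = 0.0260.

0.0260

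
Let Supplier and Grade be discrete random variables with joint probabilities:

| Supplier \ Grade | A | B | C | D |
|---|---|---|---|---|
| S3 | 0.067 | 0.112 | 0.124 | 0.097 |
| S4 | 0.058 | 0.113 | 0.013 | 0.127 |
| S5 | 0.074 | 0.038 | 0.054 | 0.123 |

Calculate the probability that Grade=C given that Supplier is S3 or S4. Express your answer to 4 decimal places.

0.1927

P(Supplier=S3) = 0.067 + 0.112 + 0.124 + 0.097 = 0.400.
P(Supplier=S4) = 0.058 + 0.113 + 0.013 + 0.127 = 0.311.
P(Supplier ∈ {S3, S4}) = 0.400 + 0.311 = 0.711; P(Grade=C, Supplier ∈ {S3, S4}) = 0.124 + 0.013 = 0.137.
P(Grade=C | Supplier ∈ {S3, S4}) = 0.137/0.711 = 0.1927.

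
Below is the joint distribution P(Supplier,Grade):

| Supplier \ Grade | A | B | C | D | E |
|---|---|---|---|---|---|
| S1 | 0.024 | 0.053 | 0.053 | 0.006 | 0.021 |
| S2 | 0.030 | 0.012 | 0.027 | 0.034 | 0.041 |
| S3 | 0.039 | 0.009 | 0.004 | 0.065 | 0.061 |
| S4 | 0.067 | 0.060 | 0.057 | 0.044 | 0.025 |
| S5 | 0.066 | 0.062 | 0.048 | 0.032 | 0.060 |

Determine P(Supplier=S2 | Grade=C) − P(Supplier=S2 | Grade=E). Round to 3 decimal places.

P(Grade=C) = 0.053 + 0.027 + 0.004 + 0.057 + 0.048 = 0.189; P(Supplier=S2 | Grade=C) = 0.027/0.189 = 0.1429.
P(Grade=E) = 0.021 + 0.041 + 0.061 + 0.025 + 0.060 = 0.208; P(Supplier=S2 | Grade=E) = 0.041/0.208 = 0.1971.
Difference = -0.054.

-0.054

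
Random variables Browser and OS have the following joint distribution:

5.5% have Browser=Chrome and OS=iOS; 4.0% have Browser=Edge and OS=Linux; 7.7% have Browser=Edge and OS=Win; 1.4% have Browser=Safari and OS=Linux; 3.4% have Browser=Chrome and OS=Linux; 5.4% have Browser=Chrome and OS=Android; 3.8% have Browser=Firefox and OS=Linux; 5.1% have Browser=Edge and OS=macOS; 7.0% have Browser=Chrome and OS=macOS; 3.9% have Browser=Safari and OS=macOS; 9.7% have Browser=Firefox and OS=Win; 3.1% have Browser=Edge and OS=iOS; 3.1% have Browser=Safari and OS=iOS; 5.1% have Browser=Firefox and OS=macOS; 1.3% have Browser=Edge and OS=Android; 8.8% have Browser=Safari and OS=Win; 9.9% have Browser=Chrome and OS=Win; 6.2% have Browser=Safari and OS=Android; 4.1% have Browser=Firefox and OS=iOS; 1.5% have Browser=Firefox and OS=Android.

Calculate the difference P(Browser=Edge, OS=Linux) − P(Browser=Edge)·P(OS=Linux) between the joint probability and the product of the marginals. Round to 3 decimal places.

P(Browser=Edge) = 0.077 + 0.051 + 0.040 + 0.031 + 0.013 = 0.212.
P(OS=Linux) = 0.034 + 0.038 + 0.014 + 0.040 = 0.126.
P(Browser=Edge, OS=Linux) − P(Browser=Edge)P(OS=Linux) = 0.040 − 0.212×0.126 = 0.013.

0.013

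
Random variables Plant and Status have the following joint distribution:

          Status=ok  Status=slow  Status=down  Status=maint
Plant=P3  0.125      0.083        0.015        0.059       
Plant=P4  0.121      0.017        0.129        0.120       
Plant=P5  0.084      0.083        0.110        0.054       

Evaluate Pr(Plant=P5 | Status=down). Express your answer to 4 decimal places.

P(Status=down) = 0.015 + 0.129 + 0.110 = 0.254.
P(Plant=P5 | Status=down) = 0.110/0.254 = 0.4331.

0.4331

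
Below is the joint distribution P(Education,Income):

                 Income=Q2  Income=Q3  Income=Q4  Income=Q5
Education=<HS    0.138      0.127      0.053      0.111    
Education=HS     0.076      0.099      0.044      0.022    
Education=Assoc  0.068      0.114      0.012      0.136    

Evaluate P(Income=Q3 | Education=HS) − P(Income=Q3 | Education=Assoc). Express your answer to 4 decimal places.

0.0653

P(Education=HS) = 0.076 + 0.099 + 0.044 + 0.022 = 0.241; P(Income=Q3 | Education=HS) = 0.099/0.241 = 0.41079.
P(Education=Assoc) = 0.068 + 0.114 + 0.012 + 0.136 = 0.330; P(Income=Q3 | Education=Assoc) = 0.114/0.330 = 0.34545.
Difference = 0.0653.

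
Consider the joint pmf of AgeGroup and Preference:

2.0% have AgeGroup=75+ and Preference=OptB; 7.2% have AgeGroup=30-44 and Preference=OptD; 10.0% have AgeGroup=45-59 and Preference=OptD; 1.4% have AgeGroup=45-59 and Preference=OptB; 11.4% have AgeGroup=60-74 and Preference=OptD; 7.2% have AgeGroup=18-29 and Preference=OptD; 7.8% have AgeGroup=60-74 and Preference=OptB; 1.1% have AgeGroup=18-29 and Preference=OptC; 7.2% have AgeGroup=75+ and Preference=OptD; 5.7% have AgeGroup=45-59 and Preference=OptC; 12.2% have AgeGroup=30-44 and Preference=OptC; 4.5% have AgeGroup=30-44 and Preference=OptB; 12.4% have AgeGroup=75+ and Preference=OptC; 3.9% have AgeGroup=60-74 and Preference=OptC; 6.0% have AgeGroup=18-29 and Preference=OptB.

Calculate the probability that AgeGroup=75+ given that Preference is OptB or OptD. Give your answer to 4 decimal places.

0.1422

P(Preference=OptB) = 0.060 + 0.045 + 0.014 + 0.078 + 0.020 = 0.217.
P(Preference=OptD) = 0.072 + 0.072 + 0.100 + 0.114 + 0.072 = 0.430.
P(Preference ∈ {OptB, OptD}) = 0.217 + 0.430 = 0.647; P(AgeGroup=75+, Preference ∈ {OptB, OptD}) = 0.020 + 0.072 = 0.092.
P(AgeGroup=75+ | Preference ∈ {OptB, OptD}) = 0.092/0.647 = 0.1422.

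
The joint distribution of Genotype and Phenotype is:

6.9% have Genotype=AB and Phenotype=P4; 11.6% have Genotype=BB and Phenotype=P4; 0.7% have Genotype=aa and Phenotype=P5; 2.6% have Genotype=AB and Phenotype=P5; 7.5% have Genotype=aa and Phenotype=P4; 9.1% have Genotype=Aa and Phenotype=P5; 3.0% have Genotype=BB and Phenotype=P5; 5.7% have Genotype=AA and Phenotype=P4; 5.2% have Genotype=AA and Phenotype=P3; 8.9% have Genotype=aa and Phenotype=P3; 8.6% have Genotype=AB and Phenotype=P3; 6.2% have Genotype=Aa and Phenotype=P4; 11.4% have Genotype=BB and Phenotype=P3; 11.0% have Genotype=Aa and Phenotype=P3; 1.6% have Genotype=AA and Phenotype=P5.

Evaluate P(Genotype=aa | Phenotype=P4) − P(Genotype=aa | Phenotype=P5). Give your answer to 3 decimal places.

P(Phenotype=P4) = 0.057 + 0.062 + 0.075 + 0.069 + 0.116 = 0.379; P(Genotype=aa | Phenotype=P4) = 0.075/0.379 = 0.1979.
P(Phenotype=P5) = 0.016 + 0.091 + 0.007 + 0.026 + 0.030 = 0.170; P(Genotype=aa | Phenotype=P5) = 0.007/0.170 = 0.0412.
Difference = 0.157.

0.157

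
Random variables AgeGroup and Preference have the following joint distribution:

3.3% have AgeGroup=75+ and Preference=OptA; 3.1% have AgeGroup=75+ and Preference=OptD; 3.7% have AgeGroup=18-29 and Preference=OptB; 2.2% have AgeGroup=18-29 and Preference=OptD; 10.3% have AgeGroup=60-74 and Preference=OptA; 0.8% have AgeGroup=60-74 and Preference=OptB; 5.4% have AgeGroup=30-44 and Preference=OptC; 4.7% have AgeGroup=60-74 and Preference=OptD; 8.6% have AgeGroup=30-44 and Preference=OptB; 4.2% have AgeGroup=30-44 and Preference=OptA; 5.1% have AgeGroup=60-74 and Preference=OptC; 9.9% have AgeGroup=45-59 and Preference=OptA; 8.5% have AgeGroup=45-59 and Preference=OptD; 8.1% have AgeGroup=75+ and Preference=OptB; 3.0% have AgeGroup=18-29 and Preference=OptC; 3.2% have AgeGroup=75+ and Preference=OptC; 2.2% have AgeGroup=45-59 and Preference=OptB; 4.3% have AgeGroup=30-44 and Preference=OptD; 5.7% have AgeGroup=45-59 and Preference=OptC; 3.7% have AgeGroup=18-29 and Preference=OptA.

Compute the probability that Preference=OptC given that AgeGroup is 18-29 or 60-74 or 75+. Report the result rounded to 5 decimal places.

P(AgeGroup=18-29) = 0.037 + 0.037 + 0.030 + 0.022 = 0.126.
P(AgeGroup=60-74) = 0.103 + 0.008 + 0.051 + 0.047 = 0.209.
P(AgeGroup=75+) = 0.033 + 0.081 + 0.032 + 0.031 = 0.177.
P(AgeGroup ∈ {18-29, 60-74, 75+}) = 0.126 + 0.209 + 0.177 = 0.512; P(Preference=OptC, AgeGroup ∈ {18-29, 60-74, 75+}) = 0.030 + 0.051 + 0.032 = 0.113.
P(Preference=OptC | AgeGroup ∈ {18-29, 60-74, 75+}) = 0.113/0.512 = 0.22070.

0.22070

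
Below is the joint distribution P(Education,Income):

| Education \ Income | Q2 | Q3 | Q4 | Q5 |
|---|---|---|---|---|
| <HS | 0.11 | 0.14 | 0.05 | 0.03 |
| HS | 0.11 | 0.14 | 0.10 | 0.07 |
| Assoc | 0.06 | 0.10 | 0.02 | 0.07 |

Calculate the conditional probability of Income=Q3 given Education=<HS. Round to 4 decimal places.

P(Education=<HS) = 0.11 + 0.14 + 0.05 + 0.03 = 0.33.
P(Income=Q3 | Education=<HS) = 0.14/0.33 = 0.4242.

0.4242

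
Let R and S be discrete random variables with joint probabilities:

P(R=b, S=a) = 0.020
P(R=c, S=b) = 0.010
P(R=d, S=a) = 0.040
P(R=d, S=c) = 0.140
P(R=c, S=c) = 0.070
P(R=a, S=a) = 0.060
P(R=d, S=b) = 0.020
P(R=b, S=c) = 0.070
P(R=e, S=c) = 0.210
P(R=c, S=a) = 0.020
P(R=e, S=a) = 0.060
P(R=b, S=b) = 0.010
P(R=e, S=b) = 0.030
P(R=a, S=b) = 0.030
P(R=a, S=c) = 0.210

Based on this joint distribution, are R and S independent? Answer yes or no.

Every cell satisfies P(R,S) = P(R)·P(S). For instance P(R=c) = 0.100, P(S=c) = 0.700, and 0.100×0.700 = 0.070 matches the joint entry. So R and S are independent.

yes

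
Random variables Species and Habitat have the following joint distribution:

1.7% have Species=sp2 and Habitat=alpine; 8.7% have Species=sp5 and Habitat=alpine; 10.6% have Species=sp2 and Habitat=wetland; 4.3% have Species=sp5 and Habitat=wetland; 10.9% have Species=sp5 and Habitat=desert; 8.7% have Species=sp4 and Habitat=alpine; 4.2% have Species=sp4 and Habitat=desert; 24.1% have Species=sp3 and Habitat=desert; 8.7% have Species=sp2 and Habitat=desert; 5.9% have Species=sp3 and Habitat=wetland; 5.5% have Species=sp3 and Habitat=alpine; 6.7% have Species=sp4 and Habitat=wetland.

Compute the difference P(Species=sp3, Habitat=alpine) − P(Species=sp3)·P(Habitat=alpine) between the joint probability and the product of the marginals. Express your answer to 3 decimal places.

P(Species=sp3) = 0.059 + 0.241 + 0.055 = 0.355.
P(Habitat=alpine) = 0.017 + 0.055 + 0.087 + 0.087 = 0.246.
P(Species=sp3, Habitat=alpine) − P(Species=sp3)P(Habitat=alpine) = 0.055 − 0.355×0.246 = -0.032.

-0.032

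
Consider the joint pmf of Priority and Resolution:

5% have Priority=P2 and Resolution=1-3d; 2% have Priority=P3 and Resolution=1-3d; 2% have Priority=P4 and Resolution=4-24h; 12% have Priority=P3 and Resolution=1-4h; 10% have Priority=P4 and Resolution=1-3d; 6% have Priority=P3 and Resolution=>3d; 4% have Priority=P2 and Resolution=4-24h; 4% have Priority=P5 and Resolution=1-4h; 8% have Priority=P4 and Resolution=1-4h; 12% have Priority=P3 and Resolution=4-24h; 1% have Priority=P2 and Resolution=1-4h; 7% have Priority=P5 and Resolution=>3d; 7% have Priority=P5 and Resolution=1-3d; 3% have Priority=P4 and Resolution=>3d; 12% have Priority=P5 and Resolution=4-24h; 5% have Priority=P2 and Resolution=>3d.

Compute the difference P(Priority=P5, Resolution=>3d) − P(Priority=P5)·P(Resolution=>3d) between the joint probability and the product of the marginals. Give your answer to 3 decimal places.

0.007

P(Priority=P5) = 0.04 + 0.12 + 0.07 + 0.07 = 0.30.
P(Resolution=>3d) = 0.05 + 0.06 + 0.03 + 0.07 = 0.21.
P(Priority=P5, Resolution=>3d) − P(Priority=P5)P(Resolution=>3d) = 0.07 − 0.30×0.21 = 0.007.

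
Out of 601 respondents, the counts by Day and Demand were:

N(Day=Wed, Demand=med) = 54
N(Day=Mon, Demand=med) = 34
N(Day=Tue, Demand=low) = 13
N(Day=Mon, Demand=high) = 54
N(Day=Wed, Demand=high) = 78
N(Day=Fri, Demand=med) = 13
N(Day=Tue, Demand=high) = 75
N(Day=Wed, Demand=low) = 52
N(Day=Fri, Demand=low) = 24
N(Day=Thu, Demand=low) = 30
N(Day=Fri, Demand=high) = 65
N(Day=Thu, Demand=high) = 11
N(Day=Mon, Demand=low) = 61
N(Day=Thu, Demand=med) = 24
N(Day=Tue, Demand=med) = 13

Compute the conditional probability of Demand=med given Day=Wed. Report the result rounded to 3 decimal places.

0.293

Total with Day=Wed: 52 + 54 + 78 = 184.
P(Demand=med | Day=Wed) = 54/184 = 0.293.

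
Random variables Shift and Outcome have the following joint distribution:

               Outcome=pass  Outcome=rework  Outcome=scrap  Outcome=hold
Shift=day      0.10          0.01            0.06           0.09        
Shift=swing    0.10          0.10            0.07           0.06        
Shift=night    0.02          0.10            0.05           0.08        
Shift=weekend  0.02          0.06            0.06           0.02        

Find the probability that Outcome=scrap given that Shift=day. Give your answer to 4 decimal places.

P(Shift=day) = 0.10 + 0.01 + 0.06 + 0.09 = 0.26.
P(Outcome=scrap | Shift=day) = 0.06/0.26 = 0.2308.

0.2308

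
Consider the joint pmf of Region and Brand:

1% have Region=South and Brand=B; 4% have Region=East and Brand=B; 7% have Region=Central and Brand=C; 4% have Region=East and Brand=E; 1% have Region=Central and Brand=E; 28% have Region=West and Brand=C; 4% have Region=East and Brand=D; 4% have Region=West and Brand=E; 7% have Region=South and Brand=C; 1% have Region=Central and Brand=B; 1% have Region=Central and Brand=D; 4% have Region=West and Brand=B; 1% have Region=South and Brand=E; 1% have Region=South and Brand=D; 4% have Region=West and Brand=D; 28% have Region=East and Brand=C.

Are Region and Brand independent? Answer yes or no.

Every cell satisfies P(Region,Brand) = P(Region)·P(Brand). For instance P(Region=South) = 0.10, P(Brand=B) = 0.10, and 0.10×0.10 = 0.01 matches the joint entry. So Region and Brand are independent.

yes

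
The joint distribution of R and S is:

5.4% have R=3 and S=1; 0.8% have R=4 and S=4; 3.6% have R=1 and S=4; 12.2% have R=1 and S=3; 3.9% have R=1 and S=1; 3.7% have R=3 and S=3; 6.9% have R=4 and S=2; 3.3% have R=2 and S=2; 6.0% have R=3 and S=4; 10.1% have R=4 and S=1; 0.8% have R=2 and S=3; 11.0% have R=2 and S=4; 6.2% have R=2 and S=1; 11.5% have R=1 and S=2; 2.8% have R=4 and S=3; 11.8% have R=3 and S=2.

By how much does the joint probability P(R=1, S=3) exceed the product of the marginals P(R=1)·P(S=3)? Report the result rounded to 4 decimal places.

P(R=1) = 0.039 + 0.115 + 0.122 + 0.036 = 0.312.
P(S=3) = 0.122 + 0.008 + 0.037 + 0.028 = 0.195.
P(R=1, S=3) − P(R=1)P(S=3) = 0.122 − 0.312×0.195 = 0.0612.

0.0612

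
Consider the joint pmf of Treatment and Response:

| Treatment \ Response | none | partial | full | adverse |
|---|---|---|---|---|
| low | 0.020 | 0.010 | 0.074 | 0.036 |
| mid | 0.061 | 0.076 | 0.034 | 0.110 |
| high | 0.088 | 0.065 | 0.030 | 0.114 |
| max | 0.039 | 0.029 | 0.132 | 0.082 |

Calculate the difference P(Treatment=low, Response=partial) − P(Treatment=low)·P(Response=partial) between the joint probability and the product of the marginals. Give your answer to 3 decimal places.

P(Treatment=low) = 0.020 + 0.010 + 0.074 + 0.036 = 0.140.
P(Response=partial) = 0.010 + 0.076 + 0.065 + 0.029 = 0.180.
P(Treatment=low, Response=partial) − P(Treatment=low)P(Response=partial) = 0.010 − 0.140×0.180 = -0.015.

-0.015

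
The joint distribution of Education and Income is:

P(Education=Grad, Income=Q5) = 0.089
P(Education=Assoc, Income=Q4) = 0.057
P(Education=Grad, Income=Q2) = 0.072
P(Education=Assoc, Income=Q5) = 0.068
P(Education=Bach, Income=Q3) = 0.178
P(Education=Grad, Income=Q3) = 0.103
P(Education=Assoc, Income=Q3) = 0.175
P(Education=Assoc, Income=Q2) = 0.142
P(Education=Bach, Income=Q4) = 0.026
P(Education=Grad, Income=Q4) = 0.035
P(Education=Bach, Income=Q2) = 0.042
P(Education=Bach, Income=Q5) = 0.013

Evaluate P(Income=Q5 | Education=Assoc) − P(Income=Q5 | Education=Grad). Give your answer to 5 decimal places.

P(Education=Assoc) = 0.142 + 0.175 + 0.057 + 0.068 = 0.442; P(Income=Q5 | Education=Assoc) = 0.068/0.442 = 0.153846.
P(Education=Grad) = 0.072 + 0.103 + 0.035 + 0.089 = 0.299; P(Income=Q5 | Education=Grad) = 0.089/0.299 = 0.297659.
Difference = -0.14381.

-0.14381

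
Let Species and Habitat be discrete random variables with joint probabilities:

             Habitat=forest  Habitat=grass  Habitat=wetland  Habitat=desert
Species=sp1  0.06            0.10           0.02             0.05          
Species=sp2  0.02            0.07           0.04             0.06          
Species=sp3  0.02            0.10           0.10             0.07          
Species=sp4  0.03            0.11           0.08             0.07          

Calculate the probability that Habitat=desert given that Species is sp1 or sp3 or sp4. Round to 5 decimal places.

0.23457

P(Species=sp1) = 0.06 + 0.10 + 0.02 + 0.05 = 0.23.
P(Species=sp3) = 0.02 + 0.10 + 0.10 + 0.07 = 0.29.
P(Species=sp4) = 0.03 + 0.11 + 0.08 + 0.07 = 0.29.
P(Species ∈ {sp1, sp3, sp4}) = 0.23 + 0.29 + 0.29 = 0.81; P(Habitat=desert, Species ∈ {sp1, sp3, sp4}) = 0.05 + 0.07 + 0.07 = 0.19.
P(Habitat=desert | Species ∈ {sp1, sp3, sp4}) = 0.19/0.81 = 0.23457.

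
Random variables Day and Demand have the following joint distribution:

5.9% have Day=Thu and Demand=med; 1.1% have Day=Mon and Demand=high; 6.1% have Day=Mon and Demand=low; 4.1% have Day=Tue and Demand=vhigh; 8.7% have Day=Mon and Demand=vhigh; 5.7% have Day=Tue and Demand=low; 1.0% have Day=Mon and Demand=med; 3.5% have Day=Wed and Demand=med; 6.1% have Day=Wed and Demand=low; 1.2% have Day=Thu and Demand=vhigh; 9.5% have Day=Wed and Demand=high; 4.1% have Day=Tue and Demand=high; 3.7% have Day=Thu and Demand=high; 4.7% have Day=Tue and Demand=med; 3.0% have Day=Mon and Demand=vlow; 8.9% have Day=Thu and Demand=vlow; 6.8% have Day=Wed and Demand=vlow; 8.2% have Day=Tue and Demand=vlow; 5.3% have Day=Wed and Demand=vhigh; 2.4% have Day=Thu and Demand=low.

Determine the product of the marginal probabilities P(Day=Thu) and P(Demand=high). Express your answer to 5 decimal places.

0.04066

P(Day=Thu) = 0.089 + 0.024 + 0.059 + 0.037 + 0.012 = 0.221.
P(Demand=high) = 0.011 + 0.041 + 0.095 + 0.037 = 0.184.
Product: 0.221 × 0.184 = 0.04066.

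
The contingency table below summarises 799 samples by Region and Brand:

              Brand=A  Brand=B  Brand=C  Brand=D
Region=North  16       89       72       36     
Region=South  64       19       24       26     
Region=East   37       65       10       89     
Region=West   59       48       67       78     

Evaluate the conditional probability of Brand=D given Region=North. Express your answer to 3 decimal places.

Total with Region=North: 16 + 89 + 72 + 36 = 213.
P(Brand=D | Region=North) = 36/213 = 0.169.

0.169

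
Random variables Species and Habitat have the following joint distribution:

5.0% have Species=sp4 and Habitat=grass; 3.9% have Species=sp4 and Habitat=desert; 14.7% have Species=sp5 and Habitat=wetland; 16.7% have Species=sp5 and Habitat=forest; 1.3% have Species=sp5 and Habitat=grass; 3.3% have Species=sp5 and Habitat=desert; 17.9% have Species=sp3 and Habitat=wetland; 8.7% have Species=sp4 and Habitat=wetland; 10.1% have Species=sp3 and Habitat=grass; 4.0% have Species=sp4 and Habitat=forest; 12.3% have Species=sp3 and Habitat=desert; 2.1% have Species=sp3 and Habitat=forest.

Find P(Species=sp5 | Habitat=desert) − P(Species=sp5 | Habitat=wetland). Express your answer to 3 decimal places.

-0.187

P(Habitat=desert) = 0.123 + 0.039 + 0.033 = 0.195; P(Species=sp5 | Habitat=desert) = 0.033/0.195 = 0.1692.
P(Habitat=wetland) = 0.179 + 0.087 + 0.147 = 0.413; P(Species=sp5 | Habitat=wetland) = 0.147/0.413 = 0.3559.
Difference = -0.187.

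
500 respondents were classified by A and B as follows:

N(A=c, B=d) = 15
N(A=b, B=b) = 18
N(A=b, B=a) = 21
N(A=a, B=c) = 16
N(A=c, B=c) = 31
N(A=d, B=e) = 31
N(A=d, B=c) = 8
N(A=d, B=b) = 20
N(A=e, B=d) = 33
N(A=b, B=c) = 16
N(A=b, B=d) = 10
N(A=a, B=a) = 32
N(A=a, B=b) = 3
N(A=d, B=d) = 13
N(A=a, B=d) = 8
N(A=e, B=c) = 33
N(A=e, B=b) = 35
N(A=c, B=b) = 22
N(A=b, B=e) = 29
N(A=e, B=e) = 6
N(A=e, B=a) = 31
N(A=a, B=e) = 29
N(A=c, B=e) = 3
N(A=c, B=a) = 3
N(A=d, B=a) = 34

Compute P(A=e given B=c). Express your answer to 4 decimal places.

0.3173

Total with B=c: 16 + 16 + 31 + 8 + 33 = 104.
P(A=e | B=c) = 33/104 = 0.3173.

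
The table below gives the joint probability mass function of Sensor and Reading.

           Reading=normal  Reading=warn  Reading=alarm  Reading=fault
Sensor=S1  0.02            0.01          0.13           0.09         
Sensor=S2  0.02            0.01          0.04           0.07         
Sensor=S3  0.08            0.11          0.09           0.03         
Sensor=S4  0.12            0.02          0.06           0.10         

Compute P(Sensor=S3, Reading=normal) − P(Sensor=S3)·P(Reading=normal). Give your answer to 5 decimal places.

0.00560

P(Sensor=S3) = 0.08 + 0.11 + 0.09 + 0.03 = 0.31.
P(Reading=normal) = 0.02 + 0.02 + 0.08 + 0.12 = 0.24.
P(Sensor=S3, Reading=normal) − P(Sensor=S3)P(Reading=normal) = 0.08 − 0.31×0.24 = 0.00560.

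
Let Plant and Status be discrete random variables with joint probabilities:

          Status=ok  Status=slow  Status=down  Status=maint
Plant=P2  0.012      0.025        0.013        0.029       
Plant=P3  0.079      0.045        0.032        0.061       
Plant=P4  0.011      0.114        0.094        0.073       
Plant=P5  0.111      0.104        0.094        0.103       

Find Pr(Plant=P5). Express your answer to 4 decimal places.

P(Plant=P5) = 0.111 + 0.104 + 0.094 + 0.103 = 0.412.

0.4120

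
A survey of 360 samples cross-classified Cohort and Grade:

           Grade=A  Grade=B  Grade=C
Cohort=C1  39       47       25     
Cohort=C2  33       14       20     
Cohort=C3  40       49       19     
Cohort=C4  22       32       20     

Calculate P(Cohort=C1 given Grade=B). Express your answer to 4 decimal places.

Total with Grade=B: 47 + 14 + 49 + 32 = 142.
P(Cohort=C1 | Grade=B) = 47/142 = 0.3310.

0.3310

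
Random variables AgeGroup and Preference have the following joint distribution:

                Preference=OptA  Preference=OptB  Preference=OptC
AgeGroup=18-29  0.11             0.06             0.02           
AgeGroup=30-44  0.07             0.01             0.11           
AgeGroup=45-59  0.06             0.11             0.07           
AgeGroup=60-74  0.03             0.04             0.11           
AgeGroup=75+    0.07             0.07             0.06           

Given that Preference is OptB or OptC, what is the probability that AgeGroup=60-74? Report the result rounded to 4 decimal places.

0.2273

P(Preference=OptB) = 0.06 + 0.01 + 0.11 + 0.04 + 0.07 = 0.29.
P(Preference=OptC) = 0.02 + 0.11 + 0.07 + 0.11 + 0.06 = 0.37.
P(Preference ∈ {OptB, OptC}) = 0.29 + 0.37 = 0.66; P(AgeGroup=60-74, Preference ∈ {OptB, OptC}) = 0.04 + 0.11 = 0.15.
P(AgeGroup=60-74 | Preference ∈ {OptB, OptC}) = 0.15/0.66 = 0.2273.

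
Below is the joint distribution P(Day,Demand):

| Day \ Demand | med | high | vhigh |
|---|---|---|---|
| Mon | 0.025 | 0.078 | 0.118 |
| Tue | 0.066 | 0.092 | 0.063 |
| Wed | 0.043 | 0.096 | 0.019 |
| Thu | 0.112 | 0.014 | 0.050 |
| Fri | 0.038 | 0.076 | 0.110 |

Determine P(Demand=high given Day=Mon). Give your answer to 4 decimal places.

P(Day=Mon) = 0.025 + 0.078 + 0.118 = 0.221.
P(Demand=high | Day=Mon) = 0.078/0.221 = 0.3529.

0.3529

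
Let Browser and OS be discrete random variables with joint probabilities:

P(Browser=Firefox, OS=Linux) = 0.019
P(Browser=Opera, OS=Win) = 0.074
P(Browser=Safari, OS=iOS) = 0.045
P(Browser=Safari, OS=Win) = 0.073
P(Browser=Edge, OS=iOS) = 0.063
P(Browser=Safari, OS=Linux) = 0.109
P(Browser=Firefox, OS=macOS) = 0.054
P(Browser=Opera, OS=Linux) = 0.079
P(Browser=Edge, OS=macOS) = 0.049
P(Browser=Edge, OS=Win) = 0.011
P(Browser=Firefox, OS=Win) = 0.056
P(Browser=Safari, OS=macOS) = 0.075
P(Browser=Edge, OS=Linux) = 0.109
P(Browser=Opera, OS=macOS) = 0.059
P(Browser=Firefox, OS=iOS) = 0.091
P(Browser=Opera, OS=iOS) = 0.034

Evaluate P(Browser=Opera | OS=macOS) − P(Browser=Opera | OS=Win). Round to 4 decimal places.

-0.0968

P(OS=macOS) = 0.054 + 0.075 + 0.049 + 0.059 = 0.237; P(Browser=Opera | OS=macOS) = 0.059/0.237 = 0.24895.
P(OS=Win) = 0.056 + 0.073 + 0.011 + 0.074 = 0.214; P(Browser=Opera | OS=Win) = 0.074/0.214 = 0.34579.
Difference = -0.0968.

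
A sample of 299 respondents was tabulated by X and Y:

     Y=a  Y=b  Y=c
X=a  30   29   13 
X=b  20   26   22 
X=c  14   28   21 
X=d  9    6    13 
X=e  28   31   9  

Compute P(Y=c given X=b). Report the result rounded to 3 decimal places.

Total with X=b: 20 + 26 + 22 = 68.
P(Y=c | X=b) = 22/68 = 0.324.

0.324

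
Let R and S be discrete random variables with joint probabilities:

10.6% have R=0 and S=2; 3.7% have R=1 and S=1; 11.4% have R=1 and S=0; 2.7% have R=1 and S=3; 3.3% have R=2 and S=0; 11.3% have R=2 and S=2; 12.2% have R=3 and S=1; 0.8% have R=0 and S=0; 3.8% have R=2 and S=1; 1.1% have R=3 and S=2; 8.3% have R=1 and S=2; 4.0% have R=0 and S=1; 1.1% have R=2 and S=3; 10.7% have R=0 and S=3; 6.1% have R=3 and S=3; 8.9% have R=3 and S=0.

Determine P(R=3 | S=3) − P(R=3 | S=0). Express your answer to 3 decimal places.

-0.069

P(S=3) = 0.107 + 0.027 + 0.011 + 0.061 = 0.206; P(R=3 | S=3) = 0.061/0.206 = 0.2961.
P(S=0) = 0.008 + 0.114 + 0.033 + 0.089 = 0.244; P(R=3 | S=0) = 0.089/0.244 = 0.3648.
Difference = -0.069.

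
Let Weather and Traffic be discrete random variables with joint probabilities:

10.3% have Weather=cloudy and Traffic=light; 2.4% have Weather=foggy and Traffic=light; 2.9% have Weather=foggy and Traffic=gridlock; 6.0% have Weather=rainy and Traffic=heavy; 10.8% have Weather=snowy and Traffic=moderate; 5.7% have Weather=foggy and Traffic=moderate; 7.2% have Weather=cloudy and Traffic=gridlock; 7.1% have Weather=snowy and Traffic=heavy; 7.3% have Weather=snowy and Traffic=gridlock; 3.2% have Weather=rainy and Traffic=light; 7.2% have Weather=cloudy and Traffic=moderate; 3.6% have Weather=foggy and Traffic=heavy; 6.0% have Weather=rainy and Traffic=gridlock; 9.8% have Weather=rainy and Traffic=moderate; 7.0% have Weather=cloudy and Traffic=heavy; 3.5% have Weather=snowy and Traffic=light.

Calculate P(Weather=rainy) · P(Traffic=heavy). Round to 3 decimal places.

0.059

P(Weather=rainy) = 0.032 + 0.098 + 0.060 + 0.060 = 0.250.
P(Traffic=heavy) = 0.070 + 0.060 + 0.071 + 0.036 = 0.237.
Product: 0.250 × 0.237 = 0.059.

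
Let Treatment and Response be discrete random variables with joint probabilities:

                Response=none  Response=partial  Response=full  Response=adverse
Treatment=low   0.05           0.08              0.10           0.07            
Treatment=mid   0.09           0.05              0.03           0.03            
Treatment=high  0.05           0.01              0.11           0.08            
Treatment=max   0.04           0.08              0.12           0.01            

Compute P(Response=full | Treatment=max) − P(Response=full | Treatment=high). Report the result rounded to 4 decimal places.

0.0400

P(Treatment=max) = 0.04 + 0.08 + 0.12 + 0.01 = 0.25; P(Response=full | Treatment=max) = 0.12/0.25 = 0.48000.
P(Treatment=high) = 0.05 + 0.01 + 0.11 + 0.08 = 0.25; P(Response=full | Treatment=high) = 0.11/0.25 = 0.44000.
Difference = 0.0400.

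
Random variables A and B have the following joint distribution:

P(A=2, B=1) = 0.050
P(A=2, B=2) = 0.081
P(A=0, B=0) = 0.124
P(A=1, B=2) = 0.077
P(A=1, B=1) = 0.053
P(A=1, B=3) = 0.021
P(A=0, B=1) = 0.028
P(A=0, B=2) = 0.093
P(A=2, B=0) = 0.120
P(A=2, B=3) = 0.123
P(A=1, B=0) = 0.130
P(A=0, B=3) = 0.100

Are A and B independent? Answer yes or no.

no

P(A=1) = 0.281 and P(B=3) = 0.244, so their product is 0.06856, but P(A=1, B=3) = 0.021. Since these differ, A and B are not independent.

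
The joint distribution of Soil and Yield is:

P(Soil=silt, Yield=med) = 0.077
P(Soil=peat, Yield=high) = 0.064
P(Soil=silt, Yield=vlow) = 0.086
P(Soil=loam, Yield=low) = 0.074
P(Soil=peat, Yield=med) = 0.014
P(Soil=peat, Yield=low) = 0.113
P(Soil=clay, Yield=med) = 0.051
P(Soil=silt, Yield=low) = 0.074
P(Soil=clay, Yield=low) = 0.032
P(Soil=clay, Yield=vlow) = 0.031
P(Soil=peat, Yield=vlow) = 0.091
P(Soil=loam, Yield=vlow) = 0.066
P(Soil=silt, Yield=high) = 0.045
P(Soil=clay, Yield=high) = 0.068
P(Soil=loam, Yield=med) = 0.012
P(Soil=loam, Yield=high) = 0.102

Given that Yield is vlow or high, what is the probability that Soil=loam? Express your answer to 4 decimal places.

0.3038

P(Yield=vlow) = 0.066 + 0.031 + 0.086 + 0.091 = 0.274.
P(Yield=high) = 0.102 + 0.068 + 0.045 + 0.064 = 0.279.
P(Yield ∈ {vlow, high}) = 0.274 + 0.279 = 0.553; P(Soil=loam, Yield ∈ {vlow, high}) = 0.066 + 0.102 = 0.168.
P(Soil=loam | Yield ∈ {vlow, high}) = 0.168/0.553 = 0.3038.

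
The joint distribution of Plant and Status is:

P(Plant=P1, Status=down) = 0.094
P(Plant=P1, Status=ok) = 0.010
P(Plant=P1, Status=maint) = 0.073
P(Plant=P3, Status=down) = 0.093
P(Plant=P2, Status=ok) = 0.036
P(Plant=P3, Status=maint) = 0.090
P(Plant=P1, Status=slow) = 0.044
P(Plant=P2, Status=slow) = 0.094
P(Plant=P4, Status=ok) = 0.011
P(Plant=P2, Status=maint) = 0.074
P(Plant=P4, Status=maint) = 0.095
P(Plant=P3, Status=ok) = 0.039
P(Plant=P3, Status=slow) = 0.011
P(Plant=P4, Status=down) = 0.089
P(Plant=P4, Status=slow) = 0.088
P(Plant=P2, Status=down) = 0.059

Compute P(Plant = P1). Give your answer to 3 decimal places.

0.221

P(Plant=P1) = 0.010 + 0.044 + 0.094 + 0.073 = 0.221.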